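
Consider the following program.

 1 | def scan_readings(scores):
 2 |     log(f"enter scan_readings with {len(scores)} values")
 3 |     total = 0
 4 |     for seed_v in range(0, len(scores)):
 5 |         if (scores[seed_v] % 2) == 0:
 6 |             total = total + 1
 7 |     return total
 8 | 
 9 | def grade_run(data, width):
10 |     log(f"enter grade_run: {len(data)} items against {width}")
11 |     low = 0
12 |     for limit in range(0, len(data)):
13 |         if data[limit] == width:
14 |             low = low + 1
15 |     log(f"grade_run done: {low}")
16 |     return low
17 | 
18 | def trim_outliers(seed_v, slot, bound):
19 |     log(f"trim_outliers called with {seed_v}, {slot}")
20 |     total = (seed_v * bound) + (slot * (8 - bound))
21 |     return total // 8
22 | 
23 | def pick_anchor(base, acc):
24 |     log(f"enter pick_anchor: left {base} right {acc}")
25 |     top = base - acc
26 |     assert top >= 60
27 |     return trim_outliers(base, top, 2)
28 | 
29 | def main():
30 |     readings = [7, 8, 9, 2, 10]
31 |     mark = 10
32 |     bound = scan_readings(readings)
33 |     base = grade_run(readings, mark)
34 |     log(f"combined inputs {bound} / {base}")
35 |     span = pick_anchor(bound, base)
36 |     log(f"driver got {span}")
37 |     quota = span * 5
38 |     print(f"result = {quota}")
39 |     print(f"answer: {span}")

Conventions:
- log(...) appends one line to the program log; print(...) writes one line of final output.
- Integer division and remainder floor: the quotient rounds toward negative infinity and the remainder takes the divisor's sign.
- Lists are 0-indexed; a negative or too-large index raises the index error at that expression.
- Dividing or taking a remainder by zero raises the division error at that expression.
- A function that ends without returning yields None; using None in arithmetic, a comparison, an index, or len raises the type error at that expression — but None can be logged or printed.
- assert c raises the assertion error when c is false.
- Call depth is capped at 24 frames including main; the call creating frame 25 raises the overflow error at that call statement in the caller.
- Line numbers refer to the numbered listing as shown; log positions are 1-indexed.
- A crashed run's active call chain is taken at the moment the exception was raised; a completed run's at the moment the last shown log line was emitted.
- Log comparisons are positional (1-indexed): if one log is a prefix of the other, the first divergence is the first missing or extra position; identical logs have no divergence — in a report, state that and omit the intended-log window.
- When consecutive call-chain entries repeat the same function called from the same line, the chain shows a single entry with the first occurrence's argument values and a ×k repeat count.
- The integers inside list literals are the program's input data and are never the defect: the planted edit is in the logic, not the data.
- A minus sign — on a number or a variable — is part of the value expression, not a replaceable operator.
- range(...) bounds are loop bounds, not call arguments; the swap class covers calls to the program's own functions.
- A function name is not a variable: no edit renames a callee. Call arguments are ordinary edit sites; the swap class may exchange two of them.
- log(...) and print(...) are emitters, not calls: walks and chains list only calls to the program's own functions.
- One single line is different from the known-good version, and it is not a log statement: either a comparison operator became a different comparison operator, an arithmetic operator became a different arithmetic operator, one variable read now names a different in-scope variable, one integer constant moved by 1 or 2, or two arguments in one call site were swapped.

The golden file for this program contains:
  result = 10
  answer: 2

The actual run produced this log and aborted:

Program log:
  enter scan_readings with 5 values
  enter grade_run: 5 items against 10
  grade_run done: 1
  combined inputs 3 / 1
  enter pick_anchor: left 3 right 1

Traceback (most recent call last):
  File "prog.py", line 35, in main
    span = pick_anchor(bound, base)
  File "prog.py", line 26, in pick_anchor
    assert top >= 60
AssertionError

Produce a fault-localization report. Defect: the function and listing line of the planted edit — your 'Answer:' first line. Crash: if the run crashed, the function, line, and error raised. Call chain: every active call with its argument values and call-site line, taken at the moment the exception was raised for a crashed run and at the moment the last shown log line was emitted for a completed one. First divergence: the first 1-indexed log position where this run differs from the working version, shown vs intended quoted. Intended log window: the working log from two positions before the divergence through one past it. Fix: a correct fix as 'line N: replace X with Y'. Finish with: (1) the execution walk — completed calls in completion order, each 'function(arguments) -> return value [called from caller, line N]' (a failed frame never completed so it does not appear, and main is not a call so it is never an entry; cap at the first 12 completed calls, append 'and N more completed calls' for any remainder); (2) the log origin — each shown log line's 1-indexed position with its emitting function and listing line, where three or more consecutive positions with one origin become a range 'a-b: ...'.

Answer: the defect is in pick_anchor at line 26.
Core observation: The log ends early — 5 lines, where the working version next logs 'trim_outliers called with 3, 2'.
Crash: pick_anchor, line 26, AssertionError.
Call chain: main -> pick_anchor(3, 1) (called at line 35).
First divergence: position 6 — after 5 matching lines the faulty run goes silent; intended next line 'trim_outliers called with 3, 2'.
Intended log window:
  4: combined inputs 3 / 1
  5: enter pick_anchor: left 3 right 1
  6: trim_outliers called with 3, 2
  7: driver got 2
Execution walk:
  scan_readings([7, 8, 9, 2, 10]) -> 3  [called from main, line 32]
  grade_run([7, 8, 9, 2, 10], 10) -> 1  [called from main, line 33]
Log origin:
  1 — scan_readings, line 2
  2 — grade_run, line 10
  3 — grade_run, line 15
  4 — main, line 34
  5 — pick_anchor, line 24
A correct fix: line 26: replace `>=` with `<=`.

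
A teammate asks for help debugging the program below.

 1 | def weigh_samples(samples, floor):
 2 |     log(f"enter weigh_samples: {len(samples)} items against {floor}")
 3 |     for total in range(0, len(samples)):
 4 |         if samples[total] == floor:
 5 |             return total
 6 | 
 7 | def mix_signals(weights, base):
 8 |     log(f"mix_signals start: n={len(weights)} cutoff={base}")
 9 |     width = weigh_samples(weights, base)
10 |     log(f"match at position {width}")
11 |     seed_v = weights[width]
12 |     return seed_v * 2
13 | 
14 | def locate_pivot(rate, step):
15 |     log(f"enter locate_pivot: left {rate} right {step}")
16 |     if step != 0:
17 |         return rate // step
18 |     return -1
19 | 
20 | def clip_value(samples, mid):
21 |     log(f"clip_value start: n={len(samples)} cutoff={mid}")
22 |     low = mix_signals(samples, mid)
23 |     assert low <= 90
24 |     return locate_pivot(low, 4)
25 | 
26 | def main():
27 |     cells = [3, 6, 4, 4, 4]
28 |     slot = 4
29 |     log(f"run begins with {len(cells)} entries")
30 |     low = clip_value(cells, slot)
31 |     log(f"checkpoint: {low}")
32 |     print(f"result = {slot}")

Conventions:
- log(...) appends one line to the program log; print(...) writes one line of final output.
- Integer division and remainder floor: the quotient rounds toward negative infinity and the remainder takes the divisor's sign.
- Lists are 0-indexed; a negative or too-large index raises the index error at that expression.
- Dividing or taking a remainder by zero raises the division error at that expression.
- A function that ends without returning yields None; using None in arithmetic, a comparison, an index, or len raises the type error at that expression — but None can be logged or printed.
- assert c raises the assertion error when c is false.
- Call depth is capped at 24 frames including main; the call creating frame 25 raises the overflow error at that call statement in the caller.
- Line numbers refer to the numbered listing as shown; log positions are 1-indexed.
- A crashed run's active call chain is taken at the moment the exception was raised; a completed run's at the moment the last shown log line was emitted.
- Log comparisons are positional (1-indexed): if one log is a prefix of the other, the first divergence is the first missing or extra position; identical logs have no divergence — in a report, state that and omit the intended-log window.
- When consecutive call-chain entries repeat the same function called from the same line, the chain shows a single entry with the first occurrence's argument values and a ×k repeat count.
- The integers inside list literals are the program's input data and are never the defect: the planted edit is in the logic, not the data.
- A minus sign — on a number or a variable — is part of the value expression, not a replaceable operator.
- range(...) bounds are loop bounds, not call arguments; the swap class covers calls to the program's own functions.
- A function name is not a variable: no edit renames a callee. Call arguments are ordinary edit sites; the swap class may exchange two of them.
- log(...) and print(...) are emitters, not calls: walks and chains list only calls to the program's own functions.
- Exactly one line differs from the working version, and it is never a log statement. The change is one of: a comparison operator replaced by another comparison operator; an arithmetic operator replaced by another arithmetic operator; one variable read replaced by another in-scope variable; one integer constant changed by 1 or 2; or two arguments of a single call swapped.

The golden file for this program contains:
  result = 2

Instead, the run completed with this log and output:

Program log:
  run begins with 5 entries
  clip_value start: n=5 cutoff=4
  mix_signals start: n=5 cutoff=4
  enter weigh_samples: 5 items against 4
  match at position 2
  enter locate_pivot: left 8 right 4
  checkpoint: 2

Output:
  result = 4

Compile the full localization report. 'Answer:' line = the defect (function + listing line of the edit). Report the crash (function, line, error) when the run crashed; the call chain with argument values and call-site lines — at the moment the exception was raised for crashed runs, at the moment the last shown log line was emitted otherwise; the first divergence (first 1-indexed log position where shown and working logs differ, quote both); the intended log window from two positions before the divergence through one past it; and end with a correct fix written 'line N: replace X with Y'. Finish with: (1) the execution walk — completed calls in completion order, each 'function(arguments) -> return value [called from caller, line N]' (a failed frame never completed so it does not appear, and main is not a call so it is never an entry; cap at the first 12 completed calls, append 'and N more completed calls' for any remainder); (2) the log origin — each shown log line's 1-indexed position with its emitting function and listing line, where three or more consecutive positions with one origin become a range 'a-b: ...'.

Answer: the defect is in main at line 32.
The tell: The logs agree in full; only the final output differs.
Call chain: main.
First divergence: none; the two logs match at every position.
Execution walk:
  weigh_samples([3, 6, 4, 4, 4], 4) -> 2  [called from mix_signals, line 9]
  mix_signals([3, 6, 4, 4, 4], 4) -> 8  [called from clip_value, line 22]
  locate_pivot(8, 4) -> 2  [called from clip_value, line 24]
  clip_value([3, 6, 4, 4, 4], 4) -> 2  [called from main, line 30]
Log line origins:
  1: emitted by main (line 29)
  2: emitted by clip_value (line 21)
  3: emitted by mix_signals (line 8)
  4: emitted by weigh_samples (line 2)
  5: emitted by mix_signals (line 10)
  6: emitted by locate_pivot (line 15)
  7: emitted by main (line 31)
A correct fix: line 32: replace `slot` with `low`.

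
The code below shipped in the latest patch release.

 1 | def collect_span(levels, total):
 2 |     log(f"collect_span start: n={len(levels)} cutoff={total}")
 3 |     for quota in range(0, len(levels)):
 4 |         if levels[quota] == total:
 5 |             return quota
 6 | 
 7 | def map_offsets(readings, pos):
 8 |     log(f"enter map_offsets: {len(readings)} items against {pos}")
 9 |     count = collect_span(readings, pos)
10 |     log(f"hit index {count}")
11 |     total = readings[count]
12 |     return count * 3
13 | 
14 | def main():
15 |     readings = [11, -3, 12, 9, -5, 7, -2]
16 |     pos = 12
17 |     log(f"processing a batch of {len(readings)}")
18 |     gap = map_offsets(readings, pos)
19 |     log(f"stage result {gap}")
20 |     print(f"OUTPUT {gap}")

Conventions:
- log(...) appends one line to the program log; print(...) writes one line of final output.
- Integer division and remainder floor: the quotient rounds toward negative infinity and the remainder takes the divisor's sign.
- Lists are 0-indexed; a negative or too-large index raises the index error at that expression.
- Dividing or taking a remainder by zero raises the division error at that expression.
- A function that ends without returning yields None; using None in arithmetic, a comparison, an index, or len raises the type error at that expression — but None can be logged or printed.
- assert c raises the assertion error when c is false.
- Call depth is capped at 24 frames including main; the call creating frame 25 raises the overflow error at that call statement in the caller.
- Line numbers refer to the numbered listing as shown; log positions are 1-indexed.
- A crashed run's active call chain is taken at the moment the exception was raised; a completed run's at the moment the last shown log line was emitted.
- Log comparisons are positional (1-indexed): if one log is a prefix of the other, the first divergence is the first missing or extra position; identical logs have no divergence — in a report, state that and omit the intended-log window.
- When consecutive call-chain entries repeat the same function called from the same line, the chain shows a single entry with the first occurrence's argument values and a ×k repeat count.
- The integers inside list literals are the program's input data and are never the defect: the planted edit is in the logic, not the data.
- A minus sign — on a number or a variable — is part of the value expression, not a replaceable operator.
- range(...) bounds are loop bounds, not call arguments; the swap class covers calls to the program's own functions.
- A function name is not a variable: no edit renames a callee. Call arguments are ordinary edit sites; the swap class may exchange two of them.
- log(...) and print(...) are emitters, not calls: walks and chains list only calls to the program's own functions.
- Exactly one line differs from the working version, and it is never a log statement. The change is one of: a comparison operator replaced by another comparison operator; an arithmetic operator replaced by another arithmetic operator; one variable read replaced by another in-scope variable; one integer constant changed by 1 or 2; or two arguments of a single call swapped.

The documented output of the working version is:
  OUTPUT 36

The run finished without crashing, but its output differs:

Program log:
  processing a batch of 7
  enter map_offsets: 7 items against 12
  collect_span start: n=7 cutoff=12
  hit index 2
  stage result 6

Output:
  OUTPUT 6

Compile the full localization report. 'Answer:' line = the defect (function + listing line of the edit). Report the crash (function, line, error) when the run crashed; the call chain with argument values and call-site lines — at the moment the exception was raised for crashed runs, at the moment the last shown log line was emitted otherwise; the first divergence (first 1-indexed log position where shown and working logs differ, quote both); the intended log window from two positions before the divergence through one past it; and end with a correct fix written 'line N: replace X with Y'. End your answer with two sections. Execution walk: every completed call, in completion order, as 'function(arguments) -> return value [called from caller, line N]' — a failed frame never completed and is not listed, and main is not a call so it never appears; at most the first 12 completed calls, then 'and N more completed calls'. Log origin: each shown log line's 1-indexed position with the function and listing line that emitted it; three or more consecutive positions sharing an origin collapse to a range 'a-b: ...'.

Answer: the defect is in map_offsets at line 12.
Core observation: Position 5 is the first bad log line: 'stage result 6' should read 'stage result 36'.
Call chain: main.
First divergence: at position 5 the run shows 'stage result 6' where the working version logs 'stage result 36'.
Intended log window:
  3: collect_span start: n=7 cutoff=12
  4: hit index 2
  5: stage result 36
Execution walk:
  collect_span([11, -3, 12, 9, -5, 7, -2], 12) -> 2  [called from map_offsets, line 9]
  map_offsets([11, -3, 12, 9, -5, 7, -2], 12) -> 6  [called from main, line 18]
Origin of each log line:
  1: logged in main at line 17
  2: logged in map_offsets at line 8
  3: logged in collect_span at line 2
  4: logged in map_offsets at line 10
  5: logged in main at line 19
A correct fix: line 12: replace `count` with `total`.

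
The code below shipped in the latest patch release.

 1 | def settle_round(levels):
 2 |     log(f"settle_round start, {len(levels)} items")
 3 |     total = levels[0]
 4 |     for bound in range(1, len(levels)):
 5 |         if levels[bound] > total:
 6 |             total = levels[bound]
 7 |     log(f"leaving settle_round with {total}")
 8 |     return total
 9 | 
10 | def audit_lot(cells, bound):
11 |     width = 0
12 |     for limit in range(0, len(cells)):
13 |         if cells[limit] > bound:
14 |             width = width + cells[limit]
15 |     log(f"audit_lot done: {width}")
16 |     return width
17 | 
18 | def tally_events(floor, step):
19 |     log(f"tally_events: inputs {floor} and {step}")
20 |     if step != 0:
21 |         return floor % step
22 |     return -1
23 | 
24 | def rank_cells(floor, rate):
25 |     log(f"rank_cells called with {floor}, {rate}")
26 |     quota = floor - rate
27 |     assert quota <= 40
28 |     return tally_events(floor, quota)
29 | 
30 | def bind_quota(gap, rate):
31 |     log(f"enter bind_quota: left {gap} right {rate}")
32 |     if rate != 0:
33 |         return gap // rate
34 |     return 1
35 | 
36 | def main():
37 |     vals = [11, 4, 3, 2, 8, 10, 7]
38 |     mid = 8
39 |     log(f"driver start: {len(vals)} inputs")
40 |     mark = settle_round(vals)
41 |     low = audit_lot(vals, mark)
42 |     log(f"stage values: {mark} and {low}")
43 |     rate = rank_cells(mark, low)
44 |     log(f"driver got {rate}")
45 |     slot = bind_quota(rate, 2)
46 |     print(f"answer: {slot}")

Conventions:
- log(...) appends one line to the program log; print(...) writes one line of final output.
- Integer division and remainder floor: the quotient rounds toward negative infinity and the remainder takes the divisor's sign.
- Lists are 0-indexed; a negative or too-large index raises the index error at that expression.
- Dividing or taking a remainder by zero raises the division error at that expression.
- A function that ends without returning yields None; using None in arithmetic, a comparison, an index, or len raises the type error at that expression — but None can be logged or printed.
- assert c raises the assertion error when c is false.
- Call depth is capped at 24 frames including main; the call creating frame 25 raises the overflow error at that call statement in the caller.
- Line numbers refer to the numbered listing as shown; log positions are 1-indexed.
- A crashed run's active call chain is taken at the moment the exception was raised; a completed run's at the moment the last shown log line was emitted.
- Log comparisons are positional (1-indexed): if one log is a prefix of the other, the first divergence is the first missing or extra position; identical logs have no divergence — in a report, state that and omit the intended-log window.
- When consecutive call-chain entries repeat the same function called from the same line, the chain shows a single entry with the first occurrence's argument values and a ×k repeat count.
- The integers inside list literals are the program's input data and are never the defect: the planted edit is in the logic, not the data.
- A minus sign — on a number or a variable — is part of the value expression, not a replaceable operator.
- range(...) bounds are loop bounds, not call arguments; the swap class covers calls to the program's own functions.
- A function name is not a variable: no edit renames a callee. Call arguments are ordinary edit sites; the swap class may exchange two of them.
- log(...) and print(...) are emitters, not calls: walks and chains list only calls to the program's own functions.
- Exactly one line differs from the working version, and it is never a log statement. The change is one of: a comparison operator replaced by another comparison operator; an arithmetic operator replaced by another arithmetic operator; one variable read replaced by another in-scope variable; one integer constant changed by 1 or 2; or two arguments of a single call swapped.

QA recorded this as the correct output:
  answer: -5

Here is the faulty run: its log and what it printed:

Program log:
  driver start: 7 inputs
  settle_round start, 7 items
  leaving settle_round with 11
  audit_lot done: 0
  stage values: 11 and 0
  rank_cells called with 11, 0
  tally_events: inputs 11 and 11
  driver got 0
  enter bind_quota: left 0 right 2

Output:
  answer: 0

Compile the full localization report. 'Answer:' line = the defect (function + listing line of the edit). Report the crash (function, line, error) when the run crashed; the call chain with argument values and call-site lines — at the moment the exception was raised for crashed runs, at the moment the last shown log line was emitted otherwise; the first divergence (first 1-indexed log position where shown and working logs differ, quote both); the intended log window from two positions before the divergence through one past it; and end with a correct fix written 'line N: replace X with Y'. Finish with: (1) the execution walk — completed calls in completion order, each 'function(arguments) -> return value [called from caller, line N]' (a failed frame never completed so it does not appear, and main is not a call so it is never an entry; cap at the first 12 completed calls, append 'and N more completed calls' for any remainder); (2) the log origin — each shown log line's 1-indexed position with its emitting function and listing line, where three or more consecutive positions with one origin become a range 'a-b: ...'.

Answer: the defect is in main at line 41.
Key observation: Position 4 is the first bad log line: 'audit_lot done: 0' should read 'audit_lot done: 21'.
Call chain: main -> bind_quota(0, 2) (called at line 45).
First divergence: at position 4 the run shows 'audit_lot done: 0' where the working version logs 'audit_lot done: 21'.
Intended log window:
  2: settle_round start, 7 items
  3: leaving settle_round with 11
  4: audit_lot done: 21
  5: stage values: 11 and 21
Execution walk:
  settle_round([11, 4, 3, 2, 8, 10, 7]) -> 11  [called from main, line 40]
  audit_lot([11, 4, 3, 2, 8, 10, 7], 11) -> 0  [called from main, line 41]
  tally_events(11, 11) -> 0  [called from rank_cells, line 28]
  rank_cells(11, 0) -> 0  [called from main, line 43]
  bind_quota(0, 2) -> 0  [called from main, line 45]
Log line origins:
  1: from main, line 39
  2: from settle_round, line 2
  3: from settle_round, line 7
  4: from audit_lot, line 15
  5: from main, line 42
  6: from rank_cells, line 25
  7: from tally_events, line 19
  8: from main, line 44
  9: from bind_quota, line 31
A correct fix: line 41: replace `mark` with `mid`.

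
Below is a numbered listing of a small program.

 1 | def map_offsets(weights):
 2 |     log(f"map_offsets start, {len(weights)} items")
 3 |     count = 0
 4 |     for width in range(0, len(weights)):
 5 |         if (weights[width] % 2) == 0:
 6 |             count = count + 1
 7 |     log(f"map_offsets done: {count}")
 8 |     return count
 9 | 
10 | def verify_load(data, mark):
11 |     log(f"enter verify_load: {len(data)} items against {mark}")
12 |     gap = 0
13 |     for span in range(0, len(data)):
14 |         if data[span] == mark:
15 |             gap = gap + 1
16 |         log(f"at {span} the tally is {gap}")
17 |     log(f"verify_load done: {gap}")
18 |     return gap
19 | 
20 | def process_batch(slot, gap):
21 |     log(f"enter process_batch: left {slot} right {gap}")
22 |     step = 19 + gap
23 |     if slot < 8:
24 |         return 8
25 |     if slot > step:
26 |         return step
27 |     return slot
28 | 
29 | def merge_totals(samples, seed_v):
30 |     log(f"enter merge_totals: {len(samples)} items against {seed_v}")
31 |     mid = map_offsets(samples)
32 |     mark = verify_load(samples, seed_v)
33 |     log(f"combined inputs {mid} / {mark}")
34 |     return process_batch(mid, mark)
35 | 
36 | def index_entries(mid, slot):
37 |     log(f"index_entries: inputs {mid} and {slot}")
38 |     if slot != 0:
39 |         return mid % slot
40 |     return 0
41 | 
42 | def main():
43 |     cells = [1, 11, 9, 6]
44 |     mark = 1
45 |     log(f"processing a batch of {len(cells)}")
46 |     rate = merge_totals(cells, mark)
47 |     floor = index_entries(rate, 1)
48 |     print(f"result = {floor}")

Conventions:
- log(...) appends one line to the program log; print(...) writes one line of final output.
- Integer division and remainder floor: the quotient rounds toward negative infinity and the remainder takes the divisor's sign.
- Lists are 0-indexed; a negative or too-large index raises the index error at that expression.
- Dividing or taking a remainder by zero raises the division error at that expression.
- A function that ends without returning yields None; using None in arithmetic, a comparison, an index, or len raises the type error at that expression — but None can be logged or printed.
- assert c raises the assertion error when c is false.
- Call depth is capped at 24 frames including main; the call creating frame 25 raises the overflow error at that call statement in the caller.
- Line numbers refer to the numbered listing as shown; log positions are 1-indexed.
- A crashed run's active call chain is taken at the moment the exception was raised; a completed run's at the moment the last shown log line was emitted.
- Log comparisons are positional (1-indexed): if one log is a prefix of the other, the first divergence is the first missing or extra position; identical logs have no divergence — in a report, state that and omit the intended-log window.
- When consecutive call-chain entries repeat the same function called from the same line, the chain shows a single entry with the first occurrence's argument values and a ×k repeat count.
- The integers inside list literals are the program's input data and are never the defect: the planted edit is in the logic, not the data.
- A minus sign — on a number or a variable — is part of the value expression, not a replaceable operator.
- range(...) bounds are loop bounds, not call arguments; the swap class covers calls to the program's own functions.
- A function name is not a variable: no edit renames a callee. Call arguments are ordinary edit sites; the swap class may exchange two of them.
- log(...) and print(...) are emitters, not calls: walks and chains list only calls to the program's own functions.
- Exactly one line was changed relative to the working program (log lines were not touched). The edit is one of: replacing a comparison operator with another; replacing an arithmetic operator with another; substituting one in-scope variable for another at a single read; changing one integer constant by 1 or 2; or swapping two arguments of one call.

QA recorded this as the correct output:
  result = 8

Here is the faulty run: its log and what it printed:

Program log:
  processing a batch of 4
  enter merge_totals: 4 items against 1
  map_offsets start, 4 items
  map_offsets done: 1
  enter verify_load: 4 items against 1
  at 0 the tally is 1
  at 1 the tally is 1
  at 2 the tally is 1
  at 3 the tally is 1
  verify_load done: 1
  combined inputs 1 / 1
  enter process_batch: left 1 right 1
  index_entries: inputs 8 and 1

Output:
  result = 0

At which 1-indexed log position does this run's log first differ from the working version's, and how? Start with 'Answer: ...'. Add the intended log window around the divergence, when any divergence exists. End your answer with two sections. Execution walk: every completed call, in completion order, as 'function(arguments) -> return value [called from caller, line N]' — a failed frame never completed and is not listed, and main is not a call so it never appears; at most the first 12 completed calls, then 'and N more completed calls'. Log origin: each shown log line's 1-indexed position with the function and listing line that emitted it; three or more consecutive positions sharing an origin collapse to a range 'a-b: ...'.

Answer: none; the two logs match at every position.
Execution walk:
  map_offsets([1, 11, 9, 6]) -> 1  [called from merge_totals, line 31]
  verify_load([1, 11, 9, 6], 1) -> 1  [called from merge_totals, line 32]
  process_batch(1, 1) -> 8  [called from merge_totals, line 34]
  merge_totals([1, 11, 9, 6], 1) -> 8  [called from main, line 46]
  index_entries(8, 1) -> 0  [called from main, line 47]
Log line origins:
  1: emitted by main (line 45)
  2: emitted by merge_totals (line 30)
  3: emitted by map_offsets (line 2)
  4: emitted by map_offsets (line 7)
  5: emitted by verify_load (line 11)
  6-9: emitted by verify_load (line 16)
  10: emitted by verify_load (line 17)
  11: emitted by merge_totals (line 33)
  12: emitted by process_batch (line 21)
  13: emitted by index_entries (line 37)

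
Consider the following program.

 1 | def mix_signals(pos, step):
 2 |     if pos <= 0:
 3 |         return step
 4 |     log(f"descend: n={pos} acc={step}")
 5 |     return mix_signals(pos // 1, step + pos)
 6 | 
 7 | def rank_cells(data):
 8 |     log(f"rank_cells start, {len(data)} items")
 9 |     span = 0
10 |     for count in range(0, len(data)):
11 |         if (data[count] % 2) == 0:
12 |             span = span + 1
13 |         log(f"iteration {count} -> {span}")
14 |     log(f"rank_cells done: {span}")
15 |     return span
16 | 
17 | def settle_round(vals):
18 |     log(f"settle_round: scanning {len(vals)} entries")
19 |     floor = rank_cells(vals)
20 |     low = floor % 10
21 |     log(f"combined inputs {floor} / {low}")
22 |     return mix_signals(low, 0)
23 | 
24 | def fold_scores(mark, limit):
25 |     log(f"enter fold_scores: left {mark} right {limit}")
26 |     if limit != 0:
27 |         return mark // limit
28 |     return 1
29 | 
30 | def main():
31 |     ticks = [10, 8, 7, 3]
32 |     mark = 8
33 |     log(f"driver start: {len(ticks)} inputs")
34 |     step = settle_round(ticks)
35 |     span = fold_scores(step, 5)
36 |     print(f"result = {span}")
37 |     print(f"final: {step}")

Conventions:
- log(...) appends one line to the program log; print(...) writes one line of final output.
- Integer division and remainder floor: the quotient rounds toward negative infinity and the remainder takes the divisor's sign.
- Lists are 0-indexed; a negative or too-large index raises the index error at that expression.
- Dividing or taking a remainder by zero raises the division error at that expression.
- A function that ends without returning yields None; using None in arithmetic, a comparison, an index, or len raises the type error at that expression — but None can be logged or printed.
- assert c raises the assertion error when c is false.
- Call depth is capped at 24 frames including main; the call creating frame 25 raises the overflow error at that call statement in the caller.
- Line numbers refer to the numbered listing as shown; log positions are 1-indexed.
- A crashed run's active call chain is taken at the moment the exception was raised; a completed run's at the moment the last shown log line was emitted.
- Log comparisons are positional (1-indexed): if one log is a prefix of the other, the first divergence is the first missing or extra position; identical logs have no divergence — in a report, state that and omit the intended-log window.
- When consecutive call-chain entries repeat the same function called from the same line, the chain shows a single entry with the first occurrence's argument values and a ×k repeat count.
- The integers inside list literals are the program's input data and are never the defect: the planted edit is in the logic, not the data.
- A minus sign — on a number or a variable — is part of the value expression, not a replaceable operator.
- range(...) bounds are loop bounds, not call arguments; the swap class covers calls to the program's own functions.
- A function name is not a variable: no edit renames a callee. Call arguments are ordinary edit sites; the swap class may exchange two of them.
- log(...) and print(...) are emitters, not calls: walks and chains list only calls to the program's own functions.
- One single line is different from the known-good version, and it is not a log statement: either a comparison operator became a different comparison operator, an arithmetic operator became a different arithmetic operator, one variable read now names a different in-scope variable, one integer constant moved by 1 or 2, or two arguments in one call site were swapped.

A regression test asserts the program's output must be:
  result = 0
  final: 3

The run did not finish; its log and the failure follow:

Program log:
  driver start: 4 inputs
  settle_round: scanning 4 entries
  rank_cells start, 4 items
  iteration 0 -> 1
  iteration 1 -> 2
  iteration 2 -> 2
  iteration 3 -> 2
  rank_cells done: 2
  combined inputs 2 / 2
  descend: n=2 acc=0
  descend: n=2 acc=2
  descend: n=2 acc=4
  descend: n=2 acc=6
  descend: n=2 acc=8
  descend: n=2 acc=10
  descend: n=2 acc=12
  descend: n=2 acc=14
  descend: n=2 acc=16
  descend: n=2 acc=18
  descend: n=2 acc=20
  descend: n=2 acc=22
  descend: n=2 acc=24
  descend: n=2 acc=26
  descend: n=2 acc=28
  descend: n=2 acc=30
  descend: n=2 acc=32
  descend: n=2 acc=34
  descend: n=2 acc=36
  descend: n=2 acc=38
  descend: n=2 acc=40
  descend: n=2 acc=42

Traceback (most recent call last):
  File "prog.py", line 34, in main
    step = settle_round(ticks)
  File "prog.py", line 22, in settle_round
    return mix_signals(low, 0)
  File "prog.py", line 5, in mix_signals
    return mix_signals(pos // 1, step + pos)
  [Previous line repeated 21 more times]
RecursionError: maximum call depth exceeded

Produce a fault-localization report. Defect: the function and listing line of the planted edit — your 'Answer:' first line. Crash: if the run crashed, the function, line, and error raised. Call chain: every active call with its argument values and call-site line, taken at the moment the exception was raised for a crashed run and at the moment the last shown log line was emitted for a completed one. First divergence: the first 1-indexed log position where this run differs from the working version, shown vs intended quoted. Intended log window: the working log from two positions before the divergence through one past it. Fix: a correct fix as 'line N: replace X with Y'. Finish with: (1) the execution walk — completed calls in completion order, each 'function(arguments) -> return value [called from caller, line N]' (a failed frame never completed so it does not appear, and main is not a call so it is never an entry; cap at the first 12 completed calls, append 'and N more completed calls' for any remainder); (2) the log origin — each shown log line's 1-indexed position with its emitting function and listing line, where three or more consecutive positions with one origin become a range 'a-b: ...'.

Answer: the defect is in mix_signals at line 5.
Key observation: Everything matches until log position 11, which reads 'descend: n=2 acc=2' in place of 'descend: n=1 acc=2'.
Crash: mix_signals, line 5, RecursionError.
Call chain: main -> settle_round([10, 8, 7, 3]) (called at line 34) -> mix_signals(2, 0) (called at line 22) -> mix_signals(2, 2) (called at line 5) ×21.
First divergence: position 11 — the shown line 'descend: n=2 acc=2' should read 'descend: n=1 acc=2'.
Intended log window:
  9: combined inputs 2 / 2
  10: descend: n=2 acc=0
  11: descend: n=1 acc=2
  12: enter fold_scores: left 3 right 5
Execution walk:
  rank_cells([10, 8, 7, 3]) -> 2  [called from settle_round, line 19]
Log line origins:
  1: emitted by main (line 33)
  2: emitted by settle_round (line 18)
  3: emitted by rank_cells (line 8)
  4-7: emitted by rank_cells (line 13)
  8: emitted by rank_cells (line 14)
  9: emitted by settle_round (line 21)
  10-31: emitted by mix_signals (line 4)
A correct fix: line 5: replace `//` with `-`.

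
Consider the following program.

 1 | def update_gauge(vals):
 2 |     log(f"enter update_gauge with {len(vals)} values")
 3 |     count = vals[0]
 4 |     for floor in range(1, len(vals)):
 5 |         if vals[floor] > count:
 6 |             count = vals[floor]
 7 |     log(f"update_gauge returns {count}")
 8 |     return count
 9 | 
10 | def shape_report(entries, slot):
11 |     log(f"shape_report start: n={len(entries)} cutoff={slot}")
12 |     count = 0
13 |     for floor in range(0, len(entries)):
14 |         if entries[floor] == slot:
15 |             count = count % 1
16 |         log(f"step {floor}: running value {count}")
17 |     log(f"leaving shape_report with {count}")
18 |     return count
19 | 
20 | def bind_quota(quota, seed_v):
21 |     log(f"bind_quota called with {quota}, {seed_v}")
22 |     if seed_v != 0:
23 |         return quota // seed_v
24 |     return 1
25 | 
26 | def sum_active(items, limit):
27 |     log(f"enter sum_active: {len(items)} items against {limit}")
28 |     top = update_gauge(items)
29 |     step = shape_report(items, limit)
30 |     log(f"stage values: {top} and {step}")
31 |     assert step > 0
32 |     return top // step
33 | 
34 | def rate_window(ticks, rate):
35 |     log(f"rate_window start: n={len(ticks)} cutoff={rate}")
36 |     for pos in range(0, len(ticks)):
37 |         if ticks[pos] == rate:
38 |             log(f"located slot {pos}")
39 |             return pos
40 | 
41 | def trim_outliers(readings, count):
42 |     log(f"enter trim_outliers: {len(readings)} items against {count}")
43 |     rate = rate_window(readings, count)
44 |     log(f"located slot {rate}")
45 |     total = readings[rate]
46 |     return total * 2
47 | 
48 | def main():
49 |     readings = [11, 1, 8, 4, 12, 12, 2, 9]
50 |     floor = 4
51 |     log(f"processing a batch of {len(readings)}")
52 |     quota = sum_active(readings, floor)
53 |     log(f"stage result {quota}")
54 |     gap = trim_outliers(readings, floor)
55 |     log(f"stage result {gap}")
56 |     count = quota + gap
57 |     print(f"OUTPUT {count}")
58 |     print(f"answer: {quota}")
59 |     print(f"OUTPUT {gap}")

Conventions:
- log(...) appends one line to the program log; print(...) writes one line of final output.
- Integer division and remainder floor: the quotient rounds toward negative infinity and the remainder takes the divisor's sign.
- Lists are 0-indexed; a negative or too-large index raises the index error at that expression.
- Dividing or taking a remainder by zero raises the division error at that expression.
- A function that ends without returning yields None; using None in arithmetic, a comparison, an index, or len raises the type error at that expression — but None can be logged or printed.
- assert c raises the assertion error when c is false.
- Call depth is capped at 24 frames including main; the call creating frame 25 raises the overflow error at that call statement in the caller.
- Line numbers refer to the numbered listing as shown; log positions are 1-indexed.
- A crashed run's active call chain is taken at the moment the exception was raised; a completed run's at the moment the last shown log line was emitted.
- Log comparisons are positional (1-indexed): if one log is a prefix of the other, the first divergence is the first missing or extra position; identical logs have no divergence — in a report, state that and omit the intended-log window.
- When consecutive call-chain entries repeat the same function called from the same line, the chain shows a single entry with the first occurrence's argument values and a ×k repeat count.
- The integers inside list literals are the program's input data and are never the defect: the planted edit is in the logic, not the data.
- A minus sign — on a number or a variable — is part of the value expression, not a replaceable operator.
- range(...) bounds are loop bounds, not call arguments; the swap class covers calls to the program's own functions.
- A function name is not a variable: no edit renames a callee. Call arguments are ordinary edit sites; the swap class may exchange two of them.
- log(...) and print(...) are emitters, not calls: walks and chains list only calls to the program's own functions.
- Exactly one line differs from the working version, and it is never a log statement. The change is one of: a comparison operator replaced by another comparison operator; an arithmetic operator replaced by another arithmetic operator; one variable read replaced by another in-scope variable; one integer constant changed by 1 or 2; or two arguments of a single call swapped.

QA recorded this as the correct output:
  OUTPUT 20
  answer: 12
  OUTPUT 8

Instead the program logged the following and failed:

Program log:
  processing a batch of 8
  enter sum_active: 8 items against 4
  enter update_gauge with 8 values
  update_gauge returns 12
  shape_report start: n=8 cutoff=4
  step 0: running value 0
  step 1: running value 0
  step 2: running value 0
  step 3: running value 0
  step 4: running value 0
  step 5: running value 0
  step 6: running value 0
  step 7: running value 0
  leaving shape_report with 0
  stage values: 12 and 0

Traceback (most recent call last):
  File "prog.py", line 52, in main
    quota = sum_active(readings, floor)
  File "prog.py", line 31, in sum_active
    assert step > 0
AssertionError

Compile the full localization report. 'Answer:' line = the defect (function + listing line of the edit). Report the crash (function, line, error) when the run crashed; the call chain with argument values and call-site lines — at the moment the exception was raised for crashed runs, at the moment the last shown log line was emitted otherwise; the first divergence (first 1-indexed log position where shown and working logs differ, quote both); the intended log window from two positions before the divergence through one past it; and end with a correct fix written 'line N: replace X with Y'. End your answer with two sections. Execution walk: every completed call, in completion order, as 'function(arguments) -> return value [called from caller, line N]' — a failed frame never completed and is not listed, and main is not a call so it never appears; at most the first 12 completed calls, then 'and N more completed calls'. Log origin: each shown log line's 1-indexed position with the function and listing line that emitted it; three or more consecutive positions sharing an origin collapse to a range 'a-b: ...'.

Answer: the defect is in shape_report at line 15.
Core observation: Log line 9 is where behavior first shows: 'step 3: running value 0' appears instead of 'step 3: running value 1'.
Crash: sum_active, line 31, AssertionError.
Call chain: main -> sum_active([11, 1, 8, 4, 12, 12, 2, 9], 4) (called at line 52).
First divergence: position 9 — shown 'step 3: running value 0', intended 'step 3: running value 1'.
Intended log window:
  7: step 1: running value 0
  8: step 2: running value 0
  9: step 3: running value 1
  10: step 4: running value 1
Execution walk:
  update_gauge([11, 1, 8, 4, 12, 12, 2, 9]) -> 12  [called from sum_active, line 28]
  shape_report([11, 1, 8, 4, 12, 12, 2, 9], 4) -> 0  [called from sum_active, line 29]
Log line origins:
  1 — main, line 51
  2 — sum_active, line 27
  3 — update_gauge, line 2
  4 — update_gauge, line 7
  5 — shape_report, line 11
  6-13 — shape_report, line 16
  14 — shape_report, line 17
  15 — sum_active, line 30
A correct fix: line 15: replace `%` with `+`.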